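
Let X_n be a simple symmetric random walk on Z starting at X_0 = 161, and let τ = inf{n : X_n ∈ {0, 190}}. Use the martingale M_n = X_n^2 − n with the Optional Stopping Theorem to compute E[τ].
E[τ] = 4669

M_n = X_n^2 − n is a martingale (since E[X_{n+1}^2 | F_n] = X_n^2 + 1). By OST (τ has finite mean in a bounded region), E[M_τ] = E[M_0] = X_0^2 − 0 = 161^2 = 25921. Also E[M_τ] = E[X_τ^2] − E[τ]. The walk exits at 0 or 190, with P(hit 190 first) = 161/190, so E[X_τ^2] = 190^2 · 161/190 + 0 = 30590. Thus E[τ] = E[X_τ^2] − E[M_τ] = 30590 − 25921 = 4669 = 161(190 − 161) = 4669.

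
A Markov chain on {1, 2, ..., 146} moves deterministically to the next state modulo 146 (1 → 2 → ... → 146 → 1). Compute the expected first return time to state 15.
E[T_15 | X_0 = 15] = 146

The chain cycles deterministically, so starting at state 15 it returns in exactly 146 steps. Equivalently, the stationary distribution is uniform π_j = 1/146 for every state j, so by Kac's formula E[T_15] = 1/π_15 = 146.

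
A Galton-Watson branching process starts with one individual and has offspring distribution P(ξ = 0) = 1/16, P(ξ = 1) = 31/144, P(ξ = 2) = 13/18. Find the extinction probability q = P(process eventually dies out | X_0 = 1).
q = 9/104

The pgf is f(s) = 1/16 + 31/144·s + 13/18·s². The extinction probability q is the smallest fixed point of f in [0, 1]. Setting s = f(s):
  13/18·s² + (31/144 − 1)·s + 1/16 = 0
  13/18·s² − (1/16 + 13/18)·s + 1/16 = 0
which factors as (s − 1)·(13/18·s − 1/16) = 0, giving roots s = 1 and s = (1/16)/(13/18) = 9/104.
Mean offspring μ = 31/144 + 2·13/18 = 239/144 > 1 (supercritical), so q < 1. The extinction probability is the smaller root: q = (1/16)/(13/18) = 9/104.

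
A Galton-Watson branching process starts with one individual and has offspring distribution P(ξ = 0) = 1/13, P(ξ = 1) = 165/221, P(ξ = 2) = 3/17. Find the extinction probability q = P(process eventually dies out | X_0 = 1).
q = 17/39

The pgf is f(s) = 1/13 + 165/221·s + 3/17·s². The extinction probability q is the smallest fixed point of f in [0, 1]. Setting s = f(s):
  3/17·s² + (165/221 − 1)·s + 1/13 = 0
  3/17·s² − (1/13 + 3/17)·s + 1/13 = 0
which factors as (s − 1)·(3/17·s − 1/13) = 0, giving roots s = 1 and s = (1/13)/(3/17) = 17/39.
Mean offspring μ = 165/221 + 2·3/17 = 243/221 > 1 (supercritical), so q < 1. The extinction probability is the smaller root: q = (1/13)/(3/17) = 17/39.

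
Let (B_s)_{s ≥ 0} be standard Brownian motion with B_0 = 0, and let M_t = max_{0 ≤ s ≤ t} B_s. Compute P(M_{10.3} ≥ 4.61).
P(M_{10.3} ≥ 4.61) = 2·P(B_{10.3} ≥ 4.61) = 2(1 − Φ(4.61/√10.3)) ≈ 0.1509

By the reflection principle for Brownian motion, P(M_t ≥ a) = 2 · P(B_t ≥ a) for a ≥ 0. Since B_t ~ N(0, t), P(B_t ≥ 4.61) = 1 − Φ(4.61/√t) = 1 − Φ(4.61/√10.3) = 1 − Φ(1.4364). So
  P(M_{10.3} ≥ 4.61) = 2(1 − Φ(1.4364)) ≈ 0.1509.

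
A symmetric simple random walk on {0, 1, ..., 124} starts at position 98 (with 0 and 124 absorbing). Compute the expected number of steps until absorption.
E[τ | X_0 = 98] = 2548

Let v_k = E[τ | X_0 = k]. Boundary: v_0 = v_124 = 0. Recurrence: v_k = 1 + (v_{k-1} + v_{k+1})/2 for 1 ≤ k ≤ 123. The particular solution to v_k − (v_{k-1} + v_{k+1})/2 = 1 is v_k = −k^2. Adding homogeneous solution A + B k and matching boundaries gives v_k = k (124 − k). Substituting k = 98: v_98 = 98 · 26 = 2548.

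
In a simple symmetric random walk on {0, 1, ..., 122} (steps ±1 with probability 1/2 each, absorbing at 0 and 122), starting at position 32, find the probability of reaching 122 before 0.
P(hit 122 before 0) = 32/122 = 16/61

Let u_k = P(hit 122 before 0 | start at k). Then u_0 = 0, u_122 = 1, and u_k = u_{k-1}/2 + u_{k+1}/2 for 1 ≤ k ≤ 121. This harmonic recurrence is solved by u_k = k/122, giving u_32 = 32/122 = 16/61.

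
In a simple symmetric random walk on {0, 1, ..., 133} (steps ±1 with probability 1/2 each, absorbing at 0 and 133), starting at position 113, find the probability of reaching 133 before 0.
P(hit 133 before 0) = 113/133

Let u_k = P(hit 133 before 0 | start at k). Then u_0 = 0, u_133 = 1, and u_k = u_{k-1}/2 + u_{k+1}/2 for 1 ≤ k ≤ 132. This harmonic recurrence is solved by u_k = k/133, giving u_113 = 113/133.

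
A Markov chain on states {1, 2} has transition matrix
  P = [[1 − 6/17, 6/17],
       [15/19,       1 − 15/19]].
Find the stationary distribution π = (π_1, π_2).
π_1 = 85/123, π_2 = 38/123

Solve πP = π with π_1 + π_2 = 1. From πP = π: π_1 · (1 − 6/17) + π_2 · 15/19 = π_1 ⇒ π_2 · 15/19 = π_1 · 6/17 ⇒ π_2/π_1 = (6/17)/(15/19) = 38/85. Together with π_1 + π_2 = 1:
  π_1 = (15/19)/(6/17 + 15/19) = (15/19)/(369/323) = 85/123,
  π_2 = (6/17)/(6/17 + 15/19) = (6/17)/(369/323) = 38/123.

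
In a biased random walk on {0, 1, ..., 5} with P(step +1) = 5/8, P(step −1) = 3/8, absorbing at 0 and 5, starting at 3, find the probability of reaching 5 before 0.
P(hit 5 before 0) = (1 − (3/5)^3) / (1 − (3/5)^5) = 1225/1441

Let u_k denote P(reach 5 before 0 | start at k). Boundary: u_0 = 0, u_5 = 1. Recurrence: u_k = 5/8·u_{k+1} + 3/8·u_{k-1} for 1 ≤ k ≤ 4. Try u_k = A + B·r^k with r = q/p = (3/8)/(5/8) = 3/5. Substitution satisfies the recurrence; boundary conditions give:
  u_k = (1 − r^k) / (1 − r^N) = (1 − (3/5)^3) / (1 − (3/5)^5) = 1225/1441.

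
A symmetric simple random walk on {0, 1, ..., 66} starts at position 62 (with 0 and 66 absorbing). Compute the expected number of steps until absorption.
E[τ | X_0 = 62] = 248

Let v_k = E[τ | X_0 = k]. Boundary: v_0 = v_66 = 0. Recurrence: v_k = 1 + (v_{k-1} + v_{k+1})/2 for 1 ≤ k ≤ 65. The particular solution to v_k − (v_{k-1} + v_{k+1})/2 = 1 is v_k = −k^2. Adding homogeneous solution A + B k and matching boundaries gives v_k = k (66 − k). Substituting k = 62: v_62 = 62 · 4 = 248.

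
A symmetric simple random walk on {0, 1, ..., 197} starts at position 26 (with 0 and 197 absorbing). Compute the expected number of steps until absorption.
E[τ | X_0 = 26] = 4446

Let v_k = E[τ | X_0 = k]. Boundary: v_0 = v_197 = 0. Recurrence: v_k = 1 + (v_{k-1} + v_{k+1})/2 for 1 ≤ k ≤ 196. The particular solution to v_k − (v_{k-1} + v_{k+1})/2 = 1 is v_k = −k^2. Adding homogeneous solution A + B k and matching boundaries gives v_k = k (197 − k). Substituting k = 26: v_26 = 26 · 171 = 4446.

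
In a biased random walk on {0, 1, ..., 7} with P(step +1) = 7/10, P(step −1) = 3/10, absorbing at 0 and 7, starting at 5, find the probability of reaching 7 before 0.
P(hit 7 before 0) = (1 − (3/7)^5) / (1 − (3/7)^7) = 202909/205339

Let u_k denote P(reach 7 before 0 | start at k). Boundary: u_0 = 0, u_7 = 1. Recurrence: u_k = 7/10·u_{k+1} + 3/10·u_{k-1} for 1 ≤ k ≤ 6. Try u_k = A + B·r^k with r = q/p = (3/10)/(7/10) = 3/7. Substitution satisfies the recurrence; boundary conditions give:
  u_k = (1 − r^k) / (1 − r^N) = (1 − (3/7)^5) / (1 − (3/7)^7) = 202909/205339.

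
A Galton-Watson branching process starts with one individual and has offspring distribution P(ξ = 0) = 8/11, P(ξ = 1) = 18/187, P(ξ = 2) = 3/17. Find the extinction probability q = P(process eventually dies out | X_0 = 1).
q = 1

Mean offspring μ = 0·8/11 + 1·18/187 + 2·3/17 = 84/187 ≤ 1. For μ ≤ 1 with offspring not concentrated at 1, the Galton-Watson process goes extinct almost surely, so q = 1.
(Algebraic check: The pgf is f(s) = 8/11 + 18/187·s + 3/17·s². The extinction probability q is the smallest fixed point of f in [0, 1]. Setting s = f(s):
  3/17·s² + (18/187 − 1)·s + 8/11 = 0
  3/17·s² − (8/11 + 3/17)·s + 8/11 = 0
which factors as (s − 1)·(3/17·s − 8/11) = 0, giving roots s = 1 and s = (8/11)/(3/17) = 136/33. Since 136/33 ≥ 1, the smallest root in [0, 1] is s = 1.)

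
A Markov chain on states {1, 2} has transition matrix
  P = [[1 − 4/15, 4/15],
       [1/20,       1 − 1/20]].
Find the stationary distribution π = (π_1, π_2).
π_1 = 3/19, π_2 = 16/19

Solve πP = π with π_1 + π_2 = 1. From πP = π: π_1 · (1 − 4/15) + π_2 · 1/20 = π_1 ⇒ π_2 · 1/20 = π_1 · 4/15 ⇒ π_2/π_1 = (4/15)/(1/20) = 16/3. Together with π_1 + π_2 = 1:
  π_1 = (1/20)/(4/15 + 1/20) = (1/20)/(19/60) = 3/19,
  π_2 = (4/15)/(4/15 + 1/20) = (4/15)/(19/60) = 16/19.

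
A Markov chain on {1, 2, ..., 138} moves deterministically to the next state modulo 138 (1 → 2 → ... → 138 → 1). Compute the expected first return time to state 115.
E[T_115 | X_0 = 115] = 138

The chain cycles deterministically, so starting at state 115 it returns in exactly 138 steps. Equivalently, the stationary distribution is uniform π_j = 1/138 for every state j, so by Kac's formula E[T_115] = 1/π_115 = 138.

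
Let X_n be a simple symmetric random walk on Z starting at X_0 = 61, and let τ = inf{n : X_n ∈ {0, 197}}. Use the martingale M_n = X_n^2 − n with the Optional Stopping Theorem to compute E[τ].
E[τ] = 8296

M_n = X_n^2 − n is a martingale (since E[X_{n+1}^2 | F_n] = X_n^2 + 1). By OST (τ has finite mean in a bounded region), E[M_τ] = E[M_0] = X_0^2 − 0 = 61^2 = 3721. Also E[M_τ] = E[X_τ^2] − E[τ]. The walk exits at 0 or 197, with P(hit 197 first) = 61/197, so E[X_τ^2] = 197^2 · 61/197 + 0 = 12017. Thus E[τ] = E[X_τ^2] − E[M_τ] = 12017 − 3721 = 8296 = 61(197 − 61) = 8296.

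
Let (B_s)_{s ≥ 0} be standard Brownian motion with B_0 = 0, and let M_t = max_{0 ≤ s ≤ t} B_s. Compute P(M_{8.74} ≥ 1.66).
P(M_{8.74} ≥ 1.66) = 2·P(B_{8.74} ≥ 1.66) = 2(1 − Φ(1.66/√8.74)) ≈ 0.5745

By the reflection principle for Brownian motion, P(M_t ≥ a) = 2 · P(B_t ≥ a) for a ≥ 0. Since B_t ~ N(0, t), P(B_t ≥ 1.66) = 1 − Φ(1.66/√t) = 1 − Φ(1.66/√8.74) = 1 − Φ(0.5615). So
  P(M_{8.74} ≥ 1.66) = 2(1 − Φ(0.5615)) ≈ 0.5745.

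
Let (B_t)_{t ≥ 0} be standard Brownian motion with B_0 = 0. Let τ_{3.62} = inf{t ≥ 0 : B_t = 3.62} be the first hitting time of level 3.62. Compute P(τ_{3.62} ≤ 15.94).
P(τ_{3.62} ≤ 15.94) = 2(1 − Φ(3.62/√15.94)) = 2(1 − Φ(0.9067)) ≈ 0.3646

By the reflection principle for standard BM, P(τ_b ≤ t) = 2 · P(B_t ≥ b). Since B_t ~ N(0, t), P(B_t ≥ 3.62) = 1 − Φ(3.62/√t) = 1 − Φ(3.62/√15.94) = 1 − Φ(0.9067) ≈ 0.18228. Doubling: P(τ_{3.62} ≤ 15.94) ≈ 2 · 0.18228 = 0.36456 ≈ 0.3646.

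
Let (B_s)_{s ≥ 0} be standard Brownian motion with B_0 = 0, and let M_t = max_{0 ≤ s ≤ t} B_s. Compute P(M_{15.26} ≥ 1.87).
P(M_{15.26} ≥ 1.87) = 2·P(B_{15.26} ≥ 1.87) = 2(1 − Φ(1.87/√15.26)) ≈ 0.6322

By the reflection principle for Brownian motion, P(M_t ≥ a) = 2 · P(B_t ≥ a) for a ≥ 0. Since B_t ~ N(0, t), P(B_t ≥ 1.87) = 1 − Φ(1.87/√t) = 1 − Φ(1.87/√15.26) = 1 − Φ(0.4787). So
  P(M_{15.26} ≥ 1.87) = 2(1 − Φ(0.4787)) ≈ 0.6322.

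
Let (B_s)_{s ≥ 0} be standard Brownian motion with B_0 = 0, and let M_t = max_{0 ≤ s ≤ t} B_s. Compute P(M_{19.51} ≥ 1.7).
P(M_{19.51} ≥ 1.7) = 2·P(B_{19.51} ≥ 1.7) = 2(1 − Φ(1.7/√19.51)) ≈ 0.7003

By the reflection principle for Brownian motion, P(M_t ≥ a) = 2 · P(B_t ≥ a) for a ≥ 0. Since B_t ~ N(0, t), P(B_t ≥ 1.7) = 1 − Φ(1.7/√t) = 1 − Φ(1.7/√19.51) = 1 − Φ(0.3849). So
  P(M_{19.51} ≥ 1.7) = 2(1 − Φ(0.3849)) ≈ 0.7003.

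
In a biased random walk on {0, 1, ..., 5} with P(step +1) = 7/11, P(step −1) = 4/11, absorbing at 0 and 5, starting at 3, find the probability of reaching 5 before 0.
P(hit 5 before 0) = (1 − (4/7)^3) / (1 − (4/7)^5) = 4557/5261

Let u_k denote P(reach 5 before 0 | start at k). Boundary: u_0 = 0, u_5 = 1. Recurrence: u_k = 7/11·u_{k+1} + 4/11·u_{k-1} for 1 ≤ k ≤ 4. Try u_k = A + B·r^k with r = q/p = (4/11)/(7/11) = 4/7. Substitution satisfies the recurrence; boundary conditions give:
  u_k = (1 − r^k) / (1 − r^N) = (1 − (4/7)^3) / (1 − (4/7)^5) = 4557/5261.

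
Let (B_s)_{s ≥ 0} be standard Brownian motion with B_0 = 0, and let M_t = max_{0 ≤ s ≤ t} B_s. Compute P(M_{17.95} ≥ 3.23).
P(M_{17.95} ≥ 3.23) = 2·P(B_{17.95} ≥ 3.23) = 2(1 − Φ(3.23/√17.95)) ≈ 0.4458

By the reflection principle for Brownian motion, P(M_t ≥ a) = 2 · P(B_t ≥ a) for a ≥ 0. Since B_t ~ N(0, t), P(B_t ≥ 3.23) = 1 − Φ(3.23/√t) = 1 − Φ(3.23/√17.95) = 1 − Φ(0.7624). So
  P(M_{17.95} ≥ 3.23) = 2(1 − Φ(0.7624)) ≈ 0.4458.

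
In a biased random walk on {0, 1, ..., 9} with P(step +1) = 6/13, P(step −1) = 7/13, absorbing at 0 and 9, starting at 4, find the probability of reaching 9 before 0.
P(hit 9 before 0) = (1 − (7/6)^4) / (1 − (7/6)^9) = 8592480/30275911

Let u_k denote P(reach 9 before 0 | start at k). Boundary: u_0 = 0, u_9 = 1. Recurrence: u_k = 6/13·u_{k+1} + 7/13·u_{k-1} for 1 ≤ k ≤ 8. Try u_k = A + B·r^k with r = q/p = (7/13)/(6/13) = 7/6. Substitution satisfies the recurrence; boundary conditions give:
  u_k = (1 − r^k) / (1 − r^N) = (1 − (7/6)^4) / (1 − (7/6)^9) = 8592480/30275911.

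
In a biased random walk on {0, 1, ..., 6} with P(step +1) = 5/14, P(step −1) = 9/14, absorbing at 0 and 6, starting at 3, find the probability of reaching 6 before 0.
P(hit 6 before 0) = (1 − (9/5)^3) / (1 − (9/5)^6) = 125/854

Let u_k denote P(reach 6 before 0 | start at k). Boundary: u_0 = 0, u_6 = 1. Recurrence: u_k = 5/14·u_{k+1} + 9/14·u_{k-1} for 1 ≤ k ≤ 5. Try u_k = A + B·r^k with r = q/p = (9/14)/(5/14) = 9/5. Substitution satisfies the recurrence; boundary conditions give:
  u_k = (1 − r^k) / (1 − r^N) = (1 − (9/5)^3) / (1 − (9/5)^6) = 125/854.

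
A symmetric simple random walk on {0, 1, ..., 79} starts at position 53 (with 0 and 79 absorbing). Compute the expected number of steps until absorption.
E[τ | X_0 = 53] = 1378

Let v_k = E[τ | X_0 = k]. Boundary: v_0 = v_79 = 0. Recurrence: v_k = 1 + (v_{k-1} + v_{k+1})/2 for 1 ≤ k ≤ 78. The particular solution to v_k − (v_{k-1} + v_{k+1})/2 = 1 is v_k = −k^2. Adding homogeneous solution A + B k and matching boundaries gives v_k = k (79 − k). Substituting k = 53: v_53 = 53 · 26 = 1378.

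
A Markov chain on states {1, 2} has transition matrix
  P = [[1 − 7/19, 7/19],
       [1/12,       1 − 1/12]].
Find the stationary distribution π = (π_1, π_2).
π_1 = 19/103, π_2 = 84/103

Solve πP = π with π_1 + π_2 = 1. From πP = π: π_1 · (1 − 7/19) + π_2 · 1/12 = π_1 ⇒ π_2 · 1/12 = π_1 · 7/19 ⇒ π_2/π_1 = (7/19)/(1/12) = 84/19. Together with π_1 + π_2 = 1:
  π_1 = (1/12)/(7/19 + 1/12) = (1/12)/(103/228) = 19/103,
  π_2 = (7/19)/(7/19 + 1/12) = (7/19)/(103/228) = 84/103.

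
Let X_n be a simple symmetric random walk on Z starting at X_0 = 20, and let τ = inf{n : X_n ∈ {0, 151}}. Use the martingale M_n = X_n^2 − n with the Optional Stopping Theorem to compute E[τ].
E[τ] = 2620

M_n = X_n^2 − n is a martingale (since E[X_{n+1}^2 | F_n] = X_n^2 + 1). By OST (τ has finite mean in a bounded region), E[M_τ] = E[M_0] = X_0^2 − 0 = 20^2 = 400. Also E[M_τ] = E[X_τ^2] − E[τ]. The walk exits at 0 or 151, with P(hit 151 first) = 20/151, so E[X_τ^2] = 151^2 · 20/151 + 0 = 3020. Thus E[τ] = E[X_τ^2] − E[M_τ] = 3020 − 400 = 2620 = 20(151 − 20) = 2620.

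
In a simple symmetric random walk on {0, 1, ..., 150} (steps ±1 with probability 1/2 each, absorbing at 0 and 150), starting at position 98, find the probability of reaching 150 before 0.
P(hit 150 before 0) = 98/150 = 49/75

Let u_k = P(hit 150 before 0 | start at k). Then u_0 = 0, u_150 = 1, and u_k = u_{k-1}/2 + u_{k+1}/2 for 1 ≤ k ≤ 149. This harmonic recurrence is solved by u_k = k/150, giving u_98 = 98/150 = 49/75.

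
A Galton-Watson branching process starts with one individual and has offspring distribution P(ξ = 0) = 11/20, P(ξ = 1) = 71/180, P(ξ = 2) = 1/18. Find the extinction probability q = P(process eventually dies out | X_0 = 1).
q = 1

Mean offspring μ = 0·11/20 + 1·71/180 + 2·1/18 = 91/180 ≤ 1. For μ ≤ 1 with offspring not concentrated at 1, the Galton-Watson process goes extinct almost surely, so q = 1.
(Algebraic check: The pgf is f(s) = 11/20 + 71/180·s + 1/18·s². The extinction probability q is the smallest fixed point of f in [0, 1]. Setting s = f(s):
  1/18·s² + (71/180 − 1)·s + 11/20 = 0
  1/18·s² − (11/20 + 1/18)·s + 11/20 = 0
which factors as (s − 1)·(1/18·s − 11/20) = 0, giving roots s = 1 and s = (11/20)/(1/18) = 99/10. Since 99/10 ≥ 1, the smallest root in [0, 1] is s = 1.)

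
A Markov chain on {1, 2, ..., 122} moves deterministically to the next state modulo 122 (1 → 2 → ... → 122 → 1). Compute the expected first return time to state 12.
E[T_12 | X_0 = 12] = 122

The chain cycles deterministically, so starting at state 12 it returns in exactly 122 steps. Equivalently, the stationary distribution is uniform π_j = 1/122 for every state j, so by Kac's formula E[T_12] = 1/π_12 = 122.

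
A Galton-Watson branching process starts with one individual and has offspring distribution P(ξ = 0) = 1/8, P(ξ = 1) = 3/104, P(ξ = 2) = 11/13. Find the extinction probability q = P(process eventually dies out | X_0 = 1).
q = 13/88

The pgf is f(s) = 1/8 + 3/104·s + 11/13·s². The extinction probability q is the smallest fixed point of f in [0, 1]. Setting s = f(s):
  11/13·s² + (3/104 − 1)·s + 1/8 = 0
  11/13·s² − (1/8 + 11/13)·s + 1/8 = 0
which factors as (s − 1)·(11/13·s − 1/8) = 0, giving roots s = 1 and s = (1/8)/(11/13) = 13/88.
Mean offspring μ = 3/104 + 2·11/13 = 179/104 > 1 (supercritical), so q < 1. The extinction probability is the smaller root: q = (1/8)/(11/13) = 13/88.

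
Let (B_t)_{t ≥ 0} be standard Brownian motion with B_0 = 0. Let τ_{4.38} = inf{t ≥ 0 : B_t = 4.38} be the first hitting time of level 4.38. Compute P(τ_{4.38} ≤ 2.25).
P(τ_{4.38} ≤ 2.25) = 2(1 − Φ(4.38/√2.25)) = 2(1 − Φ(2.9200)) ≈ 0.0035

By the reflection principle for standard BM, P(τ_b ≤ t) = 2 · P(B_t ≥ b). Since B_t ~ N(0, t), P(B_t ≥ 4.38) = 1 − Φ(4.38/√t) = 1 − Φ(4.38/√2.25) = 1 − Φ(2.9200) ≈ 0.00175. Doubling: P(τ_{4.38} ≤ 2.25) ≈ 2 · 0.00175 = 0.00350 ≈ 0.0035.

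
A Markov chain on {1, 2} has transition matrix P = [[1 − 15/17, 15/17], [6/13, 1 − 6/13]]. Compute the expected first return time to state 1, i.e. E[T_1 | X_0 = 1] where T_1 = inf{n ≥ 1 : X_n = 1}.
E[T_1 | X_0 = 1] = 1/π_1 = 99/34

For an irreducible recurrent Markov chain with stationary distribution π, E[T_i | X_0 = i] = 1/π_i (Kac's formula). Here π_1 = (6/13)/(15/17 + 6/13) = (6/13)/(297/221) = 34/99, so E[T_1 | X_0 = 1] = 1/π_1 = (15/17 + 6/13)/(6/13) = (297/221)/(6/13) = 99/34.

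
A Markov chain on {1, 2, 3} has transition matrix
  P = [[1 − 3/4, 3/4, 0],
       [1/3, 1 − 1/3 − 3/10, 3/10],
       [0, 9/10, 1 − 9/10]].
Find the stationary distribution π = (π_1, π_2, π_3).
π = (1/4, 9/16, 3/16)

This is a birth-death chain on three states, which satisfies detailed balance: π_1 · P_{12} = π_2 · P_{21} and π_2 · P_{23} = π_3 · P_{32}.
From π_1 · 3/4 = π_2 · 1/3: π_2/π_1 = (3/4)/(1/3) = 9/4.
From π_2 · 3/10 = π_3 · 9/10: π_3/π_2 = (3/10)/(9/10) = 1/3.
Take π_1 proportional to 1; then unnormalized π = (1, 9/4, 3/4). Normalize by dividing by the sum 4:
  π = (1/4, 9/16, 3/16).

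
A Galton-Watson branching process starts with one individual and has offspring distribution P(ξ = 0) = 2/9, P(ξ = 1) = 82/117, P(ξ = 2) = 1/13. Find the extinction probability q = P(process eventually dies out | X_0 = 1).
q = 1

Mean offspring μ = 0·2/9 + 1·82/117 + 2·1/13 = 100/117 ≤ 1. For μ ≤ 1 with offspring not concentrated at 1, the Galton-Watson process goes extinct almost surely, so q = 1.
(Algebraic check: The pgf is f(s) = 2/9 + 82/117·s + 1/13·s². The extinction probability q is the smallest fixed point of f in [0, 1]. Setting s = f(s):
  1/13·s² + (82/117 − 1)·s + 2/9 = 0
  1/13·s² − (2/9 + 1/13)·s + 2/9 = 0
which factors as (s − 1)·(1/13·s − 2/9) = 0, giving roots s = 1 and s = (2/9)/(1/13) = 26/9. Since 26/9 ≥ 1, the smallest root in [0, 1] is s = 1.)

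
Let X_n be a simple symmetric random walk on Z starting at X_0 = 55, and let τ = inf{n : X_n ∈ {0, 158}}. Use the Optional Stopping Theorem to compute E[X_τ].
E[X_τ] = 55

X_n is a martingale and τ is a bounded-mean stopping time (indeed τ is finite a.s. with bounded expectation since the walk is in a bounded region). By the OST, E[X_τ] = E[X_0] = 55. Equivalently: E[X_τ] = 158 · P(hit 158 first) + 0 · P(hit 0 first) = 158 · (55/158) = 55.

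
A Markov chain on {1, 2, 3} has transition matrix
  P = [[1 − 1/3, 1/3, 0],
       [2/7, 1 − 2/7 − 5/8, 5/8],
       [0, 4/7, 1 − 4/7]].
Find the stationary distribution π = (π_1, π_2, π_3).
π = (192/661, 224/661, 245/661)

This is a birth-death chain on three states, which satisfies detailed balance: π_1 · P_{12} = π_2 · P_{21} and π_2 · P_{23} = π_3 · P_{32}.
From π_1 · 1/3 = π_2 · 2/7: π_2/π_1 = (1/3)/(2/7) = 7/6.
From π_2 · 5/8 = π_3 · 4/7: π_3/π_2 = (5/8)/(4/7) = 35/32.
Take π_1 proportional to 1; then unnormalized π = (1, 7/6, 245/192). Normalize by dividing by the sum 661/192:
  π = (192/661, 224/661, 245/661).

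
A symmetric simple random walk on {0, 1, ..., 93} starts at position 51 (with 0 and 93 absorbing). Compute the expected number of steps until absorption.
E[τ | X_0 = 51] = 2142

Let v_k = E[τ | X_0 = k]. Boundary: v_0 = v_93 = 0. Recurrence: v_k = 1 + (v_{k-1} + v_{k+1})/2 for 1 ≤ k ≤ 92. The particular solution to v_k − (v_{k-1} + v_{k+1})/2 = 1 is v_k = −k^2. Adding homogeneous solution A + B k and matching boundaries gives v_k = k (93 − k). Substituting k = 51: v_51 = 51 · 42 = 2142.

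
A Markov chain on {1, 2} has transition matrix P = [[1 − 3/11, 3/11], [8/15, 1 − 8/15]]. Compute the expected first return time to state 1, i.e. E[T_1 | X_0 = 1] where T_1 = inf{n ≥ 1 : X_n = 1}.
E[T_1 | X_0 = 1] = 1/π_1 = 133/88

For an irreducible recurrent Markov chain with stationary distribution π, E[T_i | X_0 = i] = 1/π_i (Kac's formula). Here π_1 = (8/15)/(3/11 + 8/15) = (8/15)/(133/165) = 88/133, so E[T_1 | X_0 = 1] = 1/π_1 = (3/11 + 8/15)/(8/15) = (133/165)/(8/15) = 133/88.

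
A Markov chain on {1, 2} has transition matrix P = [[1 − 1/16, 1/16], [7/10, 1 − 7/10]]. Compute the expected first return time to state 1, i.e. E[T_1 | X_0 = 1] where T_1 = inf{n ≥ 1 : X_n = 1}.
E[T_1 | X_0 = 1] = 1/π_1 = 61/56

For an irreducible recurrent Markov chain with stationary distribution π, E[T_i | X_0 = i] = 1/π_i (Kac's formula). Here π_1 = (7/10)/(1/16 + 7/10) = (7/10)/(61/80) = 56/61, so E[T_1 | X_0 = 1] = 1/π_1 = (1/16 + 7/10)/(7/10) = (61/80)/(7/10) = 61/56.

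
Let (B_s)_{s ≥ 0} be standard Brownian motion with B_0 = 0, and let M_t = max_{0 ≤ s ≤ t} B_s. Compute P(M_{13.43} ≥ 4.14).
P(M_{13.43} ≥ 4.14) = 2·P(B_{13.43} ≥ 4.14) = 2(1 − Φ(4.14/√13.43)) ≈ 0.2586

By the reflection principle for Brownian motion, P(M_t ≥ a) = 2 · P(B_t ≥ a) for a ≥ 0. Since B_t ~ N(0, t), P(B_t ≥ 4.14) = 1 − Φ(4.14/√t) = 1 − Φ(4.14/√13.43) = 1 − Φ(1.1297). So
  P(M_{13.43} ≥ 4.14) = 2(1 − Φ(1.1297)) ≈ 0.2586.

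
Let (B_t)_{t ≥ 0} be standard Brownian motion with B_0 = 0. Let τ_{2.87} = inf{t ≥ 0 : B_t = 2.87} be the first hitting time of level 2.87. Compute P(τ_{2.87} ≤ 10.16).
P(τ_{2.87} ≤ 10.16) = 2(1 − Φ(2.87/√10.16)) = 2(1 − Φ(0.9004)) ≈ 0.3679

By the reflection principle for standard BM, P(τ_b ≤ t) = 2 · P(B_t ≥ b). Since B_t ~ N(0, t), P(B_t ≥ 2.87) = 1 − Φ(2.87/√t) = 1 − Φ(2.87/√10.16) = 1 − Φ(0.9004) ≈ 0.18395. Doubling: P(τ_{2.87} ≤ 10.16) ≈ 2 · 0.18395 = 0.36790 ≈ 0.3679.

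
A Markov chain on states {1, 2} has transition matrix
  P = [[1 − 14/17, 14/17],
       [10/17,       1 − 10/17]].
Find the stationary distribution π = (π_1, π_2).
π_1 = 5/12, π_2 = 7/12

Solve πP = π with π_1 + π_2 = 1. From πP = π: π_1 · (1 − 14/17) + π_2 · 10/17 = π_1 ⇒ π_2 · 10/17 = π_1 · 14/17 ⇒ π_2/π_1 = (14/17)/(10/17) = 7/5. Together with π_1 + π_2 = 1:
  π_1 = (10/17)/(14/17 + 10/17) = (10/17)/(24/17) = 5/12,
  π_2 = (14/17)/(14/17 + 10/17) = (14/17)/(24/17) = 7/12.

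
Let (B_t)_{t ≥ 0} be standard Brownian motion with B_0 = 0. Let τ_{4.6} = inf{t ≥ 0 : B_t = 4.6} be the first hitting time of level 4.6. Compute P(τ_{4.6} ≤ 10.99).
P(τ_{4.6} ≤ 10.99) = 2(1 − Φ(4.6/√10.99)) = 2(1 − Φ(1.3876)) ≈ 0.1653

By the reflection principle for standard BM, P(τ_b ≤ t) = 2 · P(B_t ≥ b). Since B_t ~ N(0, t), P(B_t ≥ 4.6) = 1 − Φ(4.6/√t) = 1 − Φ(4.6/√10.99) = 1 − Φ(1.3876) ≈ 0.08263. Doubling: P(τ_{4.6} ≤ 10.99) ≈ 2 · 0.08263 = 0.16526 ≈ 0.1653.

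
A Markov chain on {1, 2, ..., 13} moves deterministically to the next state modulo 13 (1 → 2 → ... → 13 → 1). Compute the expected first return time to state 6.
E[T_6 | X_0 = 6] = 13

The chain cycles deterministically, so starting at state 6 it returns in exactly 13 steps. Equivalently, the stationary distribution is uniform π_j = 1/13 for every state j, so by Kac's formula E[T_6] = 1/π_6 = 13.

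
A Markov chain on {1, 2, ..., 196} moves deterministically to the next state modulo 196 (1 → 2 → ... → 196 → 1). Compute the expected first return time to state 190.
E[T_190 | X_0 = 190] = 196

The chain cycles deterministically, so starting at state 190 it returns in exactly 196 steps. Equivalently, the stationary distribution is uniform π_j = 1/196 for every state j, so by Kac's formula E[T_190] = 1/π_190 = 196.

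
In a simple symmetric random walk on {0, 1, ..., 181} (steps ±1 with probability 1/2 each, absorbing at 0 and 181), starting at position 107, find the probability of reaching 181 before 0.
P(hit 181 before 0) = 107/181

Let u_k = P(hit 181 before 0 | start at k). Then u_0 = 0, u_181 = 1, and u_k = u_{k-1}/2 + u_{k+1}/2 for 1 ≤ k ≤ 180. This harmonic recurrence is solved by u_k = k/181, giving u_107 = 107/181.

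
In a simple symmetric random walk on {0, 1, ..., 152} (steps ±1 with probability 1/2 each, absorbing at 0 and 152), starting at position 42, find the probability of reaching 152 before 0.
P(hit 152 before 0) = 42/152 = 21/76

Let u_k = P(hit 152 before 0 | start at k). Then u_0 = 0, u_152 = 1, and u_k = u_{k-1}/2 + u_{k+1}/2 for 1 ≤ k ≤ 151. This harmonic recurrence is solved by u_k = k/152, giving u_42 = 42/152 = 21/76.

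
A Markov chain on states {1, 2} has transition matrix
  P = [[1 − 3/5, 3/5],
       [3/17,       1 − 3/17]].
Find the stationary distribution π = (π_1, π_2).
π_1 = 5/22, π_2 = 17/22

Solve πP = π with π_1 + π_2 = 1. From πP = π: π_1 · (1 − 3/5) + π_2 · 3/17 = π_1 ⇒ π_2 · 3/17 = π_1 · 3/5 ⇒ π_2/π_1 = (3/5)/(3/17) = 17/5. Together with π_1 + π_2 = 1:
  π_1 = (3/17)/(3/5 + 3/17) = (3/17)/(66/85) = 5/22,
  π_2 = (3/5)/(3/5 + 3/17) = (3/5)/(66/85) = 17/22.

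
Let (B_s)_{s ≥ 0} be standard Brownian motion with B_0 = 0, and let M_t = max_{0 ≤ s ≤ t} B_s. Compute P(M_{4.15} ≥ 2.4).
P(M_{4.15} ≥ 2.4) = 2·P(B_{4.15} ≥ 2.4) = 2(1 − Φ(2.4/√4.15)) ≈ 0.2388

By the reflection principle for Brownian motion, P(M_t ≥ a) = 2 · P(B_t ≥ a) for a ≥ 0. Since B_t ~ N(0, t), P(B_t ≥ 2.4) = 1 − Φ(2.4/√t) = 1 − Φ(2.4/√4.15) = 1 − Φ(1.1781). So
  P(M_{4.15} ≥ 2.4) = 2(1 − Φ(1.1781)) ≈ 0.2388.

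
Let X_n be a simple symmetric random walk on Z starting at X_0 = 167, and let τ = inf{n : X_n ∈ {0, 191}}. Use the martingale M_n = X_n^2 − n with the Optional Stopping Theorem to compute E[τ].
E[τ] = 4008

M_n = X_n^2 − n is a martingale (since E[X_{n+1}^2 | F_n] = X_n^2 + 1). By OST (τ has finite mean in a bounded region), E[M_τ] = E[M_0] = X_0^2 − 0 = 167^2 = 27889. Also E[M_τ] = E[X_τ^2] − E[τ]. The walk exits at 0 or 191, with P(hit 191 first) = 167/191, so E[X_τ^2] = 191^2 · 167/191 + 0 = 31897. Thus E[τ] = E[X_τ^2] − E[M_τ] = 31897 − 27889 = 4008 = 167(191 − 167) = 4008.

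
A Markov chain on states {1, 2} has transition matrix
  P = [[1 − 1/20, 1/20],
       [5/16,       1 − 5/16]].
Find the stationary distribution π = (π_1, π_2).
π_1 = 25/29, π_2 = 4/29

Solve πP = π with π_1 + π_2 = 1. From πP = π: π_1 · (1 − 1/20) + π_2 · 5/16 = π_1 ⇒ π_2 · 5/16 = π_1 · 1/20 ⇒ π_2/π_1 = (1/20)/(5/16) = 4/25. Together with π_1 + π_2 = 1:
  π_1 = (5/16)/(1/20 + 5/16) = (5/16)/(29/80) = 25/29,
  π_2 = (1/20)/(1/20 + 5/16) = (1/20)/(29/80) = 4/29.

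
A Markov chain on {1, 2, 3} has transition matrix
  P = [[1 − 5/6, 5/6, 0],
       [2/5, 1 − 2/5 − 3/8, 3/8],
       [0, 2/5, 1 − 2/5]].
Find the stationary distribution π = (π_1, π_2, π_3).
π = (192/967, 400/967, 375/967)

This is a birth-death chain on three states, which satisfies detailed balance: π_1 · P_{12} = π_2 · P_{21} and π_2 · P_{23} = π_3 · P_{32}.
From π_1 · 5/6 = π_2 · 2/5: π_2/π_1 = (5/6)/(2/5) = 25/12.
From π_2 · 3/8 = π_3 · 2/5: π_3/π_2 = (3/8)/(2/5) = 15/16.
Take π_1 proportional to 1; then unnormalized π = (1, 25/12, 125/64). Normalize by dividing by the sum 967/192:
  π = (192/967, 400/967, 375/967).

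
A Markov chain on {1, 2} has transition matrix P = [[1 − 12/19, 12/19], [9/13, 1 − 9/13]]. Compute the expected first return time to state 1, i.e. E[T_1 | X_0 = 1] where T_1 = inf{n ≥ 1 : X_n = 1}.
E[T_1 | X_0 = 1] = 1/π_1 = 109/57

For an irreducible recurrent Markov chain with stationary distribution π, E[T_i | X_0 = i] = 1/π_i (Kac's formula). Here π_1 = (9/13)/(12/19 + 9/13) = (9/13)/(327/247) = 57/109, so E[T_1 | X_0 = 1] = 1/π_1 = (12/19 + 9/13)/(9/13) = (327/247)/(9/13) = 109/57.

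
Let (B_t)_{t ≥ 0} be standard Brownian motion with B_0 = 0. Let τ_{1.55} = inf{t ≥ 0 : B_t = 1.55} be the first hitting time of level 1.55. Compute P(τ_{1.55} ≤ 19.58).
P(τ_{1.55} ≤ 19.58) = 2(1 − Φ(1.55/√19.58)) = 2(1 − Φ(0.3503)) ≈ 0.7261

By the reflection principle for standard BM, P(τ_b ≤ t) = 2 · P(B_t ≥ b). Since B_t ~ N(0, t), P(B_t ≥ 1.55) = 1 − Φ(1.55/√t) = 1 − Φ(1.55/√19.58) = 1 − Φ(0.3503) ≈ 0.36306. Doubling: P(τ_{1.55} ≤ 19.58) ≈ 2 · 0.36306 = 0.72612 ≈ 0.7261.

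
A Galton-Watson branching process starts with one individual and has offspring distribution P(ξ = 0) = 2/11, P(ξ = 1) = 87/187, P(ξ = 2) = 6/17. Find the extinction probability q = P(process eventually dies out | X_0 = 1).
q = 17/33

The pgf is f(s) = 2/11 + 87/187·s + 6/17·s². The extinction probability q is the smallest fixed point of f in [0, 1]. Setting s = f(s):
  6/17·s² + (87/187 − 1)·s + 2/11 = 0
  6/17·s² − (2/11 + 6/17)·s + 2/11 = 0
which factors as (s − 1)·(6/17·s − 2/11) = 0, giving roots s = 1 and s = (2/11)/(6/17) = 17/33.
Mean offspring μ = 87/187 + 2·6/17 = 219/187 > 1 (supercritical), so q < 1. The extinction probability is the smaller root: q = (2/11)/(6/17) = 17/33.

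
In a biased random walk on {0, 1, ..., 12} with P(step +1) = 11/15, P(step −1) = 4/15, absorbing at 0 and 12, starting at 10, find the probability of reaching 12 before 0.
P(hit 12 before 0) = (1 − (4/11)^10) / (1 − (4/11)^12) = 29888585705/29889634281

Let u_k denote P(reach 12 before 0 | start at k). Boundary: u_0 = 0, u_12 = 1. Recurrence: u_k = 11/15·u_{k+1} + 4/15·u_{k-1} for 1 ≤ k ≤ 11. Try u_k = A + B·r^k with r = q/p = (4/15)/(11/15) = 4/11. Substitution satisfies the recurrence; boundary conditions give:
  u_k = (1 − r^k) / (1 − r^N) = (1 − (4/11)^10) / (1 − (4/11)^12) = 29888585705/29889634281.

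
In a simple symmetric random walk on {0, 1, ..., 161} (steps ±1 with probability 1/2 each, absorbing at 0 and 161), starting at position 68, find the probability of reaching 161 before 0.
P(hit 161 before 0) = 68/161

Let u_k = P(hit 161 before 0 | start at k). Then u_0 = 0, u_161 = 1, and u_k = u_{k-1}/2 + u_{k+1}/2 for 1 ≤ k ≤ 160. This harmonic recurrence is solved by u_k = k/161, giving u_68 = 68/161.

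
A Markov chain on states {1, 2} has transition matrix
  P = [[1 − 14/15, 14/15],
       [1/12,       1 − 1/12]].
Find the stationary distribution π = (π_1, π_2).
π_1 = 5/61, π_2 = 56/61

Solve πP = π with π_1 + π_2 = 1. From πP = π: π_1 · (1 − 14/15) + π_2 · 1/12 = π_1 ⇒ π_2 · 1/12 = π_1 · 14/15 ⇒ π_2/π_1 = (14/15)/(1/12) = 56/5. Together with π_1 + π_2 = 1:
  π_1 = (1/12)/(14/15 + 1/12) = (1/12)/(61/60) = 5/61,
  π_2 = (14/15)/(14/15 + 1/12) = (14/15)/(61/60) = 56/61.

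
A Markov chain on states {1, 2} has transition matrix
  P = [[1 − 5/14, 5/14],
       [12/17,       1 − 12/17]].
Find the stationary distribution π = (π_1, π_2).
π_1 = 168/253, π_2 = 85/253

Solve πP = π with π_1 + π_2 = 1. From πP = π: π_1 · (1 − 5/14) + π_2 · 12/17 = π_1 ⇒ π_2 · 12/17 = π_1 · 5/14 ⇒ π_2/π_1 = (5/14)/(12/17) = 85/168. Together with π_1 + π_2 = 1:
  π_1 = (12/17)/(5/14 + 12/17) = (12/17)/(253/238) = 168/253,
  π_2 = (5/14)/(5/14 + 12/17) = (5/14)/(253/238) = 85/253.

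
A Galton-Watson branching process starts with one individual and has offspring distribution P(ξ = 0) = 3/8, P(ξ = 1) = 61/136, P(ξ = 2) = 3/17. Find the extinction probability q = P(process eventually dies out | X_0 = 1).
q = 1

Mean offspring μ = 0·3/8 + 1·61/136 + 2·3/17 = 109/136 ≤ 1. For μ ≤ 1 with offspring not concentrated at 1, the Galton-Watson process goes extinct almost surely, so q = 1.
(Algebraic check: The pgf is f(s) = 3/8 + 61/136·s + 3/17·s². The extinction probability q is the smallest fixed point of f in [0, 1]. Setting s = f(s):
  3/17·s² + (61/136 − 1)·s + 3/8 = 0
  3/17·s² − (3/8 + 3/17)·s + 3/8 = 0
which factors as (s − 1)·(3/17·s − 3/8) = 0, giving roots s = 1 and s = (3/8)/(3/17) = 17/8. Since 17/8 ≥ 1, the smallest root in [0, 1] is s = 1.)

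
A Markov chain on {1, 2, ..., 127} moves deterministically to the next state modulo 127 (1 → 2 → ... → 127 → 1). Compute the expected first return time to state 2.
E[T_2 | X_0 = 2] = 127

The chain cycles deterministically, so starting at state 2 it returns in exactly 127 steps. Equivalently, the stationary distribution is uniform π_j = 1/127 for every state j, so by Kac's formula E[T_2] = 1/π_2 = 127.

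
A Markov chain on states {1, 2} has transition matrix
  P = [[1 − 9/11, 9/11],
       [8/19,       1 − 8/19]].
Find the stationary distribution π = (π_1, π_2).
π_1 = 88/259, π_2 = 171/259

Solve πP = π with π_1 + π_2 = 1. From πP = π: π_1 · (1 − 9/11) + π_2 · 8/19 = π_1 ⇒ π_2 · 8/19 = π_1 · 9/11 ⇒ π_2/π_1 = (9/11)/(8/19) = 171/88. Together with π_1 + π_2 = 1:
  π_1 = (8/19)/(9/11 + 8/19) = (8/19)/(259/209) = 88/259,
  π_2 = (9/11)/(9/11 + 8/19) = (9/11)/(259/209) = 171/259.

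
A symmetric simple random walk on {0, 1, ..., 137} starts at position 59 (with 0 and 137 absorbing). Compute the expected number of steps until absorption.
E[τ | X_0 = 59] = 4602

Let v_k = E[τ | X_0 = k]. Boundary: v_0 = v_137 = 0. Recurrence: v_k = 1 + (v_{k-1} + v_{k+1})/2 for 1 ≤ k ≤ 136. The particular solution to v_k − (v_{k-1} + v_{k+1})/2 = 1 is v_k = −k^2. Adding homogeneous solution A + B k and matching boundaries gives v_k = k (137 − k). Substituting k = 59: v_59 = 59 · 78 = 4602.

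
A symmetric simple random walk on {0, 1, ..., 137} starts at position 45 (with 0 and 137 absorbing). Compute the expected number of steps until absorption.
E[τ | X_0 = 45] = 4140

Let v_k = E[τ | X_0 = k]. Boundary: v_0 = v_137 = 0. Recurrence: v_k = 1 + (v_{k-1} + v_{k+1})/2 for 1 ≤ k ≤ 136. The particular solution to v_k − (v_{k-1} + v_{k+1})/2 = 1 is v_k = −k^2. Adding homogeneous solution A + B k and matching boundaries gives v_k = k (137 − k). Substituting k = 45: v_45 = 45 · 92 = 4140.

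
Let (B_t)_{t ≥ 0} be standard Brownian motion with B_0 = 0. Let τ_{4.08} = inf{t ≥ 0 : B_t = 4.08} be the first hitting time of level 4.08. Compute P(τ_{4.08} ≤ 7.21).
P(τ_{4.08} ≤ 7.21) = 2(1 − Φ(4.08/√7.21)) = 2(1 − Φ(1.5195)) ≈ 0.1286

By the reflection principle for standard BM, P(τ_b ≤ t) = 2 · P(B_t ≥ b). Since B_t ~ N(0, t), P(B_t ≥ 4.08) = 1 − Φ(4.08/√t) = 1 − Φ(4.08/√7.21) = 1 − Φ(1.5195) ≈ 0.06432. Doubling: P(τ_{4.08} ≤ 7.21) ≈ 2 · 0.06432 = 0.12864 ≈ 0.1286.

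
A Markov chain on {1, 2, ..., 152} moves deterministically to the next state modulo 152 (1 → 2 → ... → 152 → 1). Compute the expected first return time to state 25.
E[T_25 | X_0 = 25] = 152

The chain cycles deterministically, so starting at state 25 it returns in exactly 152 steps. Equivalently, the stationary distribution is uniform π_j = 1/152 for every state j, so by Kac's formula E[T_25] = 1/π_25 = 152.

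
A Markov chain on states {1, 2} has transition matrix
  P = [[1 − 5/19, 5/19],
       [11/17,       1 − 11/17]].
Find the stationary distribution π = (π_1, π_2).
π_1 = 209/294, π_2 = 85/294

Solve πP = π with π_1 + π_2 = 1. From πP = π: π_1 · (1 − 5/19) + π_2 · 11/17 = π_1 ⇒ π_2 · 11/17 = π_1 · 5/19 ⇒ π_2/π_1 = (5/19)/(11/17) = 85/209. Together with π_1 + π_2 = 1:
  π_1 = (11/17)/(5/19 + 11/17) = (11/17)/(294/323) = 209/294,
  π_2 = (5/19)/(5/19 + 11/17) = (5/19)/(294/323) = 85/294.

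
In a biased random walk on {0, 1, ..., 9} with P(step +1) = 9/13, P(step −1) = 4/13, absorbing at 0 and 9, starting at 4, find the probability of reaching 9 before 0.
P(hit 9 before 0) = (1 − (4/9)^4) / (1 − (4/9)^9) = 74460789/77431669

Let u_k denote P(reach 9 before 0 | start at k). Boundary: u_0 = 0, u_9 = 1. Recurrence: u_k = 9/13·u_{k+1} + 4/13·u_{k-1} for 1 ≤ k ≤ 8. Try u_k = A + B·r^k with r = q/p = (4/13)/(9/13) = 4/9. Substitution satisfies the recurrence; boundary conditions give:
  u_k = (1 − r^k) / (1 − r^N) = (1 − (4/9)^4) / (1 − (4/9)^9) = 74460789/77431669.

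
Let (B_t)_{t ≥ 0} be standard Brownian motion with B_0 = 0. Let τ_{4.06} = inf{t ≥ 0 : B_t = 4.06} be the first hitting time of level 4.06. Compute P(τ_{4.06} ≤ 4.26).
P(τ_{4.06} ≤ 4.26) = 2(1 − Φ(4.06/√4.26)) = 2(1 − Φ(1.9671)) ≈ 0.0492

By the reflection principle for standard BM, P(τ_b ≤ t) = 2 · P(B_t ≥ b). Since B_t ~ N(0, t), P(B_t ≥ 4.06) = 1 − Φ(4.06/√t) = 1 − Φ(4.06/√4.26) = 1 − Φ(1.9671) ≈ 0.02459. Doubling: P(τ_{4.06} ≤ 4.26) ≈ 2 · 0.02459 = 0.04918 ≈ 0.0492.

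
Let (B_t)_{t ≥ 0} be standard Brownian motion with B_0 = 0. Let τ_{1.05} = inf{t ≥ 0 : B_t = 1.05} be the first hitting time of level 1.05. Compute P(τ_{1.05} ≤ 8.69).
P(τ_{1.05} ≤ 8.69) = 2(1 − Φ(1.05/√8.69)) = 2(1 − Φ(0.3562)) ≈ 0.7217

By the reflection principle for standard BM, P(τ_b ≤ t) = 2 · P(B_t ≥ b). Since B_t ~ N(0, t), P(B_t ≥ 1.05) = 1 − Φ(1.05/√t) = 1 − Φ(1.05/√8.69) = 1 − Φ(0.3562) ≈ 0.36085. Doubling: P(τ_{1.05} ≤ 8.69) ≈ 2 · 0.36085 = 0.72170 ≈ 0.7217.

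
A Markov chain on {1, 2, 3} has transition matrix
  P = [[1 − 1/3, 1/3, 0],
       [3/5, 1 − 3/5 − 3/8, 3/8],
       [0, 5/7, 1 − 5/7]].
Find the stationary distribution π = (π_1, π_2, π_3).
π = (72/133, 40/133, 3/19)

This is a birth-death chain on three states, which satisfies detailed balance: π_1 · P_{12} = π_2 · P_{21} and π_2 · P_{23} = π_3 · P_{32}.
From π_1 · 1/3 = π_2 · 3/5: π_2/π_1 = (1/3)/(3/5) = 5/9.
From π_2 · 3/8 = π_3 · 5/7: π_3/π_2 = (3/8)/(5/7) = 21/40.
Take π_1 proportional to 1; then unnormalized π = (1, 5/9, 7/24). Normalize by dividing by the sum 133/72:
  π = (72/133, 40/133, 3/19).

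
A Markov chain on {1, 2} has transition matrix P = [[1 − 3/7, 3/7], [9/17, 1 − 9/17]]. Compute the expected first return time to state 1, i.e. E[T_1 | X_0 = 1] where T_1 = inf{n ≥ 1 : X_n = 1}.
E[T_1 | X_0 = 1] = 1/π_1 = 38/21

For an irreducible recurrent Markov chain with stationary distribution π, E[T_i | X_0 = i] = 1/π_i (Kac's formula). Here π_1 = (9/17)/(3/7 + 9/17) = (9/17)/(114/119) = 21/38, so E[T_1 | X_0 = 1] = 1/π_1 = (3/7 + 9/17)/(9/17) = (114/119)/(9/17) = 38/21.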